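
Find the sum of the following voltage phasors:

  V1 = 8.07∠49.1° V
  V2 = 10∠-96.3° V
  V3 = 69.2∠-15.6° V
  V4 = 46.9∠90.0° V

Step 1 — Convert each phasor to rectangular form:
  V1 = 8.07·(cos(49.1°) + j·sin(49.1°)) = 5.284 + j6.1 V
  V2 = 10·(cos(-96.3°) + j·sin(-96.3°)) = -1.097 - j9.94 V
  V3 = 69.2·(cos(-15.6°) + j·sin(-15.6°)) = 66.65 - j18.61 V
  V4 = 46.9·(cos(90.0°) + j·sin(90.0°)) = 0 + j46.9 V
Step 2 — Sum components: V_total = 70.84 + j24.45 V.
Step 3 — Convert to polar: |V_total| = 74.94 V, ∠V_total = 19.0°.

V_total = 74.94∠19.0° V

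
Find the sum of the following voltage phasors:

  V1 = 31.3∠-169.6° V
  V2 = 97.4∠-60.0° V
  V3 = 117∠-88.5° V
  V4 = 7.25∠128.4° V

Step 1 — Convert each phasor to rectangular form:
  V1 = 31.3·(cos(-169.6°) + j·sin(-169.6°)) = -30.79 - j5.65 V
  V2 = 97.4·(cos(-60.0°) + j·sin(-60.0°)) = 48.7 - j84.35 V
  V3 = 117·(cos(-88.5°) + j·sin(-88.5°)) = 3.063 - j117 V
  V4 = 7.25·(cos(128.4°) + j·sin(128.4°)) = -4.503 + j5.682 V
Step 2 — Sum components: V_total = 16.47 - j201.3 V.
Step 3 — Convert to polar: |V_total| = 202 V, ∠V_total = -85.3°.

V_total = 202∠-85.3° V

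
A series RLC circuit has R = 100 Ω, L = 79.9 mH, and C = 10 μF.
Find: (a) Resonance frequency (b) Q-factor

Step 1 — Resonance condition Im(Z)=0 gives ω₀ = 1/√(LC).
Step 2 — ω₀ = 1/√(0.0799·1e-05) = 1119 rad/s.
Step 3 — f₀ = ω₀/(2π) = 178.1 Hz.
Step 4 — Series Q: Q = ω₀L/R = 1119·0.0799/100 = 0.8939.

(a) f₀ = 178.1 Hz  (b) Q = 0.8939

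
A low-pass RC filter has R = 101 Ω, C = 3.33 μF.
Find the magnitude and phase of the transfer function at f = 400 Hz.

Step 1 — Angular frequency: ω = 2π·400 = 2513 rad/s.
Step 2 — Transfer function: H(jω) = 1/(1 + jωRC).
Step 3 — Denominator: 1 + jωRC = 1 + j·2513·101·3.33e-06 = 1 + j0.8453.
Step 4 — H = 0.5833 - j0.493.
Step 5 — Magnitude: |H| = 0.7637 (-2.3 dB); phase: φ = -40.2°.

|H| = 0.7637 (-2.3 dB), φ = -40.2°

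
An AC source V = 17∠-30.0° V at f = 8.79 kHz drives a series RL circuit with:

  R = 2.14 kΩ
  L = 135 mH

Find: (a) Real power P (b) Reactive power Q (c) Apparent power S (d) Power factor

Step 1 — Angular frequency: ω = 2π·f = 2π·8790 = 5.523e+04 rad/s.
Step 2 — Component impedances:
  R: Z = R = 2140 Ω
  L: Z = jωL = j·5.523e+04·0.135 = 0 + j7456 Ω
Step 3 — Series combination: Z_total = R + L = 2140 + j7456 Ω = 7757∠74.0° Ω.
Step 4 — Source phasor: V = 17∠-30.0° V = 14.72 - j8.5 V.
Step 5 — Current: I = V / Z = -0.0005297 - j0.002127 A = 0.002192∠-104.0° A.
Step 6 — Complex power: S = V·I* = 0.01028 + j0.03581 VA.
Step 7 — Real power: P = Re(S) = 0.01028 W.
Step 8 — Reactive power: Q = Im(S) = 0.03581 VAR.
Step 9 — Apparent power: |S| = 0.03726 VA.
Step 10 — Power factor: PF = P/|S| = 0.2759 (lagging).

(a) P = 0.01028 W  (b) Q = 0.03581 VAR  (c) S = 0.03726 VA  (d) PF = 0.2759 (lagging)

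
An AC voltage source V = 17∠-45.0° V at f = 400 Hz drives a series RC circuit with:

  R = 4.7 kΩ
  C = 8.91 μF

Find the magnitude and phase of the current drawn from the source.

Step 1 — Angular frequency: ω = 2π·f = 2π·400 = 2513 rad/s.
Step 2 — Component impedances:
  R: Z = R = 4700 Ω
  C: Z = 1/(jωC) = -j/(ω·C) = 0 - j44.66 Ω
Step 3 — Series combination: Z_total = R + C = 4700 - j44.66 Ω = 4700∠-0.5° Ω.
Step 4 — Source phasor: V = 17∠-45.0° V = 12.02 - j12.02 V.
Step 5 — Ohm's law: I = V / Z_total = (12.02 - j12.02) / (4700 - j44.66) = 0.002582 - j0.002533 A.
Step 6 — Convert to polar: |I| = 0.003617 A, ∠I = -44.5°.

I = 0.003617∠-44.5° A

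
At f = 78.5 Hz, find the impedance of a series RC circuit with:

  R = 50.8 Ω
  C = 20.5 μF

Step 1 — Angular frequency: ω = 2π·f = 2π·78.5 = 493.2 rad/s.
Step 2 — Component impedances:
  R: Z = R = 50.8 Ω
  C: Z = 1/(jωC) = -j/(ω·C) = 0 - j98.9 Ω
Step 3 — Series combination: Z_total = R + C = 50.8 - j98.9 Ω = 111.2∠-62.8° Ω.

Z = 50.8 - j98.9 Ω = 111.2∠-62.8° Ω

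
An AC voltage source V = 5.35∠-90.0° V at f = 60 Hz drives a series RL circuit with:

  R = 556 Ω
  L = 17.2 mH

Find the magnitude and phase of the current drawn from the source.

Step 1 — Angular frequency: ω = 2π·f = 2π·60 = 377 rad/s.
Step 2 — Component impedances:
  R: Z = R = 556 Ω
  L: Z = jωL = j·377·0.0172 = 0 + j6.484 Ω
Step 3 — Series combination: Z_total = R + L = 556 + j6.484 Ω = 556∠0.7° Ω.
Step 4 — Source phasor: V = 5.35∠-90.0° V = 0 - j5.35 V.
Step 5 — Ohm's law: I = V / Z_total = (0 - j5.35) / (556 + j6.484) = -0.0001122 - j0.009621 A.
Step 6 — Convert to polar: |I| = 0.009622 A, ∠I = -90.7°.

I = 0.009622∠-90.7° A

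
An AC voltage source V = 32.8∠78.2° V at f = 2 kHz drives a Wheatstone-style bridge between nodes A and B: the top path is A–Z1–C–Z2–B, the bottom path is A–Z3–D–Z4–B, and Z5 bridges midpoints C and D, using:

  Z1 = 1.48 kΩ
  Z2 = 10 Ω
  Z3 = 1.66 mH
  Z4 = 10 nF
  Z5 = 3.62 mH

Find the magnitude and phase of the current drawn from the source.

Step 1 — Angular frequency: ω = 2π·f = 2π·2000 = 1.257e+04 rad/s.
Step 2 — Component impedances:
  Z1: Z = R = 1480 Ω
  Z2: Z = R = 10 Ω
  Z3: Z = jωL = j·1.257e+04·0.00166 = 0 + j20.86 Ω
  Z4: Z = 1/(jωC) = -j/(ω·C) = 0 - j7958 Ω
  Z5: Z = jωL = j·1.257e+04·0.00362 = 0 + j45.49 Ω
Step 3 — Bridge requires nodal analysis (the Z5 bridge couples midpoints C and D, so the two paths cannot be reduced to a simple series/parallel combination). Setting node B to ground and injecting 1 A at node A, the 3-node admittance system at A, C, D solves to V_A = Z_AB = 13.11 + j66.46 Ω = 67.74∠78.8° Ω.
Step 4 — Source phasor: V = 32.8∠78.2° V = 6.707 + j32.11 V.
Step 5 — Ohm's law: I = V / Z_total = (6.707 + j32.11) / (13.11 + j66.46) = 0.4842 - j0.005437 A.
Step 6 — Convert to polar: |I| = 0.4842 A, ∠I = -0.6°.

I = 0.4842∠-0.6° A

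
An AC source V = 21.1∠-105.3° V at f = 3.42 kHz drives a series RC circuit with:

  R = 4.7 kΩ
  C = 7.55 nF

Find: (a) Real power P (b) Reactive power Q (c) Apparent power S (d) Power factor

Step 1 — Angular frequency: ω = 2π·f = 2π·3420 = 2.149e+04 rad/s.
Step 2 — Component impedances:
  R: Z = R = 4700 Ω
  C: Z = 1/(jωC) = -j/(ω·C) = 0 - j6164 Ω
Step 3 — Series combination: Z_total = R + C = 4700 - j6164 Ω = 7751∠-52.7° Ω.
Step 4 — Source phasor: V = 21.1∠-105.3° V = -5.568 - j20.35 V.
Step 5 — Current: I = V / Z = 0.001652 - j0.002163 A = 0.002722∠-52.6° A.
Step 6 — Complex power: S = V·I* = 0.03483 - j0.04567 VA.
Step 7 — Real power: P = Re(S) = 0.03483 W.
Step 8 — Reactive power: Q = Im(S) = -0.04567 VAR.
Step 9 — Apparent power: |S| = 0.05744 VA.
Step 10 — Power factor: PF = P/|S| = 0.6064 (leading).

(a) P = 0.03483 W  (b) Q = -0.04567 VAR  (c) S = 0.05744 VA  (d) PF = 0.6064 (leading)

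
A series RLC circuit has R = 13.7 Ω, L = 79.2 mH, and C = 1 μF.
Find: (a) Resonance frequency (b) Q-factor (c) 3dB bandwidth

Step 1 — Resonance: ω₀ = 1/√(LC) = 1/√(0.0792·1e-06) = 3553 rad/s.
Step 2 — f₀ = ω₀/(2π) = 565.5 Hz.
Step 3 — Series Q: Q = ω₀L/R = 3553·0.0792/13.7 = 20.54.
Step 4 — Bandwidth: Δω = ω₀/Q = 173 rad/s; BW = Δω/(2π) = 27.53 Hz.

(a) f₀ = 565.5 Hz  (b) Q = 20.54  (c) BW = 27.53 Hz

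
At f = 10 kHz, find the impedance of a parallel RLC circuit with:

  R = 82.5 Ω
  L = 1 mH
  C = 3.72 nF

Step 1 — Angular frequency: ω = 2π·f = 2π·1e+04 = 6.283e+04 rad/s.
Step 2 — Component impedances:
  R: Z = R = 82.5 Ω
  L: Z = jωL = j·6.283e+04·0.001 = 0 + j62.83 Ω
  C: Z = 1/(jωC) = -j/(ω·C) = 0 - j4278 Ω
Step 3 — Parallel combination: 1/Z_total = 1/R + 1/L + 1/C; Z_total = 30.86 + j39.92 Ω = 50.45∠52.3° Ω.

Z = 30.86 + j39.92 Ω = 50.45∠52.3° Ω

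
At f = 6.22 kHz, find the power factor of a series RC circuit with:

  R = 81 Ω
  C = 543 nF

Step 1 — Angular frequency: ω = 2π·f = 2π·6220 = 3.908e+04 rad/s.
Step 2 — Component impedances:
  R: Z = R = 81 Ω
  C: Z = 1/(jωC) = -j/(ω·C) = 0 - j47.12 Ω
Step 3 — Series combination: Z_total = R + C = 81 - j47.12 Ω = 93.71∠-30.2° Ω.
Step 4 — Power factor: PF = cos(φ) = Re(Z)/|Z| = 81/93.71 = 0.8644.
Step 5 — Type: Im(Z) = -47.12 ⇒ leading (phase φ = -30.2°).

PF = 0.8644 (leading, φ = -30.2°)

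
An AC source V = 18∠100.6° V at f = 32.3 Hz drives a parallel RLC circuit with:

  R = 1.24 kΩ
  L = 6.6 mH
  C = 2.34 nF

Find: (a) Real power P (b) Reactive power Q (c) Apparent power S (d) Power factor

Step 1 — Angular frequency: ω = 2π·f = 2π·32.3 = 202.9 rad/s.
Step 2 — Component impedances:
  R: Z = R = 1240 Ω
  L: Z = jωL = j·202.9·0.0066 = 0 + j1.339 Ω
  C: Z = 1/(jωC) = -j/(ω·C) = 0 - j2.106e+06 Ω
Step 3 — Parallel combination: 1/Z_total = 1/R + 1/L + 1/C; Z_total = 0.001447 + j1.339 Ω = 1.339∠89.9° Ω.
Step 4 — Source phasor: V = 18∠100.6° V = -3.311 + j17.69 V.
Step 5 — Current: I = V / Z = 13.21 + j2.486 A = 13.44∠10.7° A.
Step 6 — Complex power: S = V·I* = 0.2613 + j241.9 VA.
Step 7 — Real power: P = Re(S) = 0.2613 W.
Step 8 — Reactive power: Q = Im(S) = 241.9 VAR.
Step 9 — Apparent power: |S| = 241.9 VA.
Step 10 — Power factor: PF = P/|S| = 0.00108 (lagging).

(a) P = 0.2613 W  (b) Q = 241.9 VAR  (c) S = 241.9 VA  (d) PF = 0.00108 (lagging)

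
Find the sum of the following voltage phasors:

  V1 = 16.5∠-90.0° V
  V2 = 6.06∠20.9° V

Step 1 — Convert each phasor to rectangular form:
  V1 = 16.5·(cos(-90.0°) + j·sin(-90.0°)) = 0 - j16.5 V
  V2 = 6.06·(cos(20.9°) + j·sin(20.9°)) = 5.661 + j2.162 V
Step 2 — Sum components: V_total = 5.661 - j14.34 V.
Step 3 — Convert to polar: |V_total| = 15.42 V, ∠V_total = -68.5°.

V_total = 15.42∠-68.5° V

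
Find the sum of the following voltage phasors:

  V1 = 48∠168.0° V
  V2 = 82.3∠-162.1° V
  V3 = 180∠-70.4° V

Step 1 — Convert each phasor to rectangular form:
  V1 = 48·(cos(168.0°) + j·sin(168.0°)) = -46.95 + j9.98 V
  V2 = 82.3·(cos(-162.1°) + j·sin(-162.1°)) = -78.32 - j25.3 V
  V3 = 180·(cos(-70.4°) + j·sin(-70.4°)) = 60.38 - j169.6 V
Step 2 — Sum components: V_total = -64.89 - j184.9 V.
Step 3 — Convert to polar: |V_total| = 195.9 V, ∠V_total = -109.3°.

V_total = 195.9∠-109.3° V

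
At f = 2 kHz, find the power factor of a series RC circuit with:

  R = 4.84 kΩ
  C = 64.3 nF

Step 1 — Angular frequency: ω = 2π·f = 2π·2000 = 1.257e+04 rad/s.
Step 2 — Component impedances:
  R: Z = R = 4840 Ω
  C: Z = 1/(jωC) = -j/(ω·C) = 0 - j1238 Ω
Step 3 — Series combination: Z_total = R + C = 4840 - j1238 Ω = 4996∠-14.3° Ω.
Step 4 — Power factor: PF = cos(φ) = Re(Z)/|Z| = 4840/4996 = 0.9688.
Step 5 — Type: Im(Z) = -1238 ⇒ leading (phase φ = -14.3°).

PF = 0.9688 (leading, φ = -14.3°)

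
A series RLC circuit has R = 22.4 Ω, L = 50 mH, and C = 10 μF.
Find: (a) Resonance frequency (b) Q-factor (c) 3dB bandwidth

Step 1 — Resonance: ω₀ = 1/√(LC) = 1/√(0.05·1e-05) = 1414 rad/s.
Step 2 — f₀ = ω₀/(2π) = 225.1 Hz.
Step 3 — Series Q: Q = ω₀L/R = 1414·0.05/22.4 = 3.157.
Step 4 — Bandwidth: Δω = ω₀/Q = 448 rad/s; BW = Δω/(2π) = 71.3 Hz.

(a) f₀ = 225.1 Hz  (b) Q = 3.157  (c) BW = 71.3 Hz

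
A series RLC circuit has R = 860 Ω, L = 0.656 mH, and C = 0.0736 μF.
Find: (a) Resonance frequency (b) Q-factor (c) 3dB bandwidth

Step 1 — Resonance condition Im(Z)=0 gives ω₀ = 1/√(LC).
Step 2 — ω₀ = 1/√(0.000656·7.36e-08) = 1.439e+05 rad/s.
Step 3 — f₀ = ω₀/(2π) = 2.29e+04 Hz.
Step 4 — Series Q: Q = ω₀L/R = 1.439e+05·0.000656/860 = 0.1098.
Step 5 — 3dB bandwidth: Δω = ω₀/Q = 1.311e+06 rad/s; BW = Δω/(2π) = 2.086e+05 Hz.

(a) f₀ = 2.29e+04 Hz  (b) Q = 0.1098  (c) BW = 2.086e+05 Hz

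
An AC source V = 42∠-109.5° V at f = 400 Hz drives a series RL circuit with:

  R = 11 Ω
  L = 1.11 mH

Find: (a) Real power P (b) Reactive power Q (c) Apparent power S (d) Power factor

Step 1 — Angular frequency: ω = 2π·f = 2π·400 = 2513 rad/s.
Step 2 — Component impedances:
  R: Z = R = 11 Ω
  L: Z = jωL = j·2513·0.00111 = 0 + j2.79 Ω
Step 3 — Series combination: Z_total = R + L = 11 + j2.79 Ω = 11.35∠14.2° Ω.
Step 4 — Source phasor: V = 42∠-109.5° V = -14.02 - j39.59 V.
Step 5 — Current: I = V / Z = -2.055 - j3.078 A = 3.701∠-123.7° A.
Step 6 — Complex power: S = V·I* = 150.7 + j38.21 VA.
Step 7 — Real power: P = Re(S) = 150.7 W.
Step 8 — Reactive power: Q = Im(S) = 38.21 VAR.
Step 9 — Apparent power: |S| = 155.4 VA.
Step 10 — Power factor: PF = P/|S| = 0.9693 (lagging).

(a) P = 150.7 W  (b) Q = 38.21 VAR  (c) S = 155.4 VA  (d) PF = 0.9693 (lagging)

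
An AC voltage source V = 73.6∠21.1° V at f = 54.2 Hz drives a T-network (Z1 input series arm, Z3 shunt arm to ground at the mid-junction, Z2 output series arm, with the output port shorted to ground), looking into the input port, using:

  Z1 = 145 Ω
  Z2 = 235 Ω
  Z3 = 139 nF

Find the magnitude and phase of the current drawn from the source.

Step 1 — Angular frequency: ω = 2π·f = 2π·54.2 = 340.5 rad/s.
Step 2 — Component impedances:
  Z1: Z = R = 145 Ω
  Z2: Z = R = 235 Ω
  Z3: Z = 1/(jωC) = -j/(ω·C) = 0 - j2.113e+04 Ω
Step 3 — With the output port shorted to ground, the output series arm Z2 runs from the junction to ground; the shunt arm Z3 also runs from the junction to ground. They appear in parallel: Z3 || Z2 = 235 - j2.614 Ω.
Step 4 — Series with input arm Z1: Z_in = Z1 + (Z3 || Z2) = 380 - j2.614 Ω = 380∠-0.4° Ω.
Step 5 — Source phasor: V = 73.6∠21.1° V = 68.67 + j26.5 V.
Step 6 — Ohm's law: I = V / Z_total = (68.67 + j26.5) / (380 - j2.614) = 0.1802 + j0.07097 A.
Step 7 — Convert to polar: |I| = 0.1937 A, ∠I = 21.5°.

I = 0.1937∠21.5° A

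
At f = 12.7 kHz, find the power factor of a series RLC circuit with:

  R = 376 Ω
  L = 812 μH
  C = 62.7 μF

Step 1 — Angular frequency: ω = 2π·f = 2π·1.27e+04 = 7.98e+04 rad/s.
Step 2 — Component impedances:
  R: Z = R = 376 Ω
  L: Z = jωL = j·7.98e+04·0.000812 = 0 + j64.79 Ω
  C: Z = 1/(jωC) = -j/(ω·C) = 0 - j0.1999 Ω
Step 3 — Series combination: Z_total = R + L + C = 376 + j64.59 Ω = 381.5∠9.7° Ω.
Step 4 — Power factor: PF = cos(φ) = Re(Z)/|Z| = 376/381.5 = 0.9856.
Step 5 — Type: Im(Z) = 64.59 ⇒ lagging (phase φ = 9.7°).

PF = 0.9856 (lagging, φ = 9.7°)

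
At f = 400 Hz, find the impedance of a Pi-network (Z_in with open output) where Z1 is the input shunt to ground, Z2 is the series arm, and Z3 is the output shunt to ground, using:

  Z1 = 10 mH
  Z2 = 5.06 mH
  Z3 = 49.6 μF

Step 1 — Angular frequency: ω = 2π·f = 2π·400 = 2513 rad/s.
Step 2 — Component impedances:
  Z1: Z = jωL = j·2513·0.01 = 0 + j25.13 Ω
  Z2: Z = jωL = j·2513·0.00506 = 0 + j12.72 Ω
  Z3: Z = 1/(jωC) = -j/(ω·C) = 0 - j8.022 Ω
Step 3 — With open output, the series arm Z2 and the output shunt Z3 appear in series to ground: Z2 + Z3 = 0 + j4.695 Ω.
Step 4 — Parallel with input shunt Z1: Z_in = Z1 || (Z2 + Z3) = 0 + j3.956 Ω = 3.956∠90.0° Ω.

Z = 0 + j3.956 Ω = 3.956∠90.0° Ω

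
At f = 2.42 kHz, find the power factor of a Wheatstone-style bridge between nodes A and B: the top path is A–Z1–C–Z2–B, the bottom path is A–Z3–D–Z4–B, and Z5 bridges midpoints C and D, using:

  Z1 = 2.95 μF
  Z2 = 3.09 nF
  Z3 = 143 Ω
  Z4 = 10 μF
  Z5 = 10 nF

Step 1 — Angular frequency: ω = 2π·f = 2π·2420 = 1.521e+04 rad/s.
Step 2 — Component impedances:
  Z1: Z = 1/(jωC) = -j/(ω·C) = 0 - j22.29 Ω
  Z2: Z = 1/(jωC) = -j/(ω·C) = 0 - j2.128e+04 Ω
  Z3: Z = R = 143 Ω
  Z4: Z = 1/(jωC) = -j/(ω·C) = 0 - j6.577 Ω
  Z5: Z = 1/(jωC) = -j/(ω·C) = 0 - j6577 Ω
Step 3 — Bridge requires nodal analysis (the Z5 bridge couples midpoints C and D, so the two paths cannot be reduced to a simple series/parallel combination). Setting node B to ground and injecting 1 A at node A, the 3-node admittance system at A, C, D solves to V_A = Z_AB = 142.8 - j10.62 Ω = 143.2∠-4.3° Ω.
Step 4 — Power factor: PF = cos(φ) = Re(Z)/|Z| = 142.8/143.2 = 0.9972.
Step 5 — Type: Im(Z) = -10.62 ⇒ leading (phase φ = -4.3°).

PF = 0.9972 (leading, φ = -4.3°)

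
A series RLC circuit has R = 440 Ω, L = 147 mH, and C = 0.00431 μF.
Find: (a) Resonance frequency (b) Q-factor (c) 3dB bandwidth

Step 1 — Resonance: ω₀ = 1/√(LC) = 1/√(0.147·4.31e-09) = 3.973e+04 rad/s.
Step 2 — f₀ = ω₀/(2π) = 6323 Hz.
Step 3 — Series Q: Q = ω₀L/R = 3.973e+04·0.147/440 = 13.27.
Step 4 — Bandwidth: Δω = ω₀/Q = 2993 rad/s; BW = Δω/(2π) = 476.4 Hz.

(a) f₀ = 6323 Hz  (b) Q = 13.27  (c) BW = 476.4 Hz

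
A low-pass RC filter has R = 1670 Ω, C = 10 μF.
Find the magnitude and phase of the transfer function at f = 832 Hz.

Step 1 — Angular frequency: ω = 2π·832 = 5228 rad/s.
Step 2 — Transfer function: H(jω) = 1/(1 + jωRC).
Step 3 — Denominator: 1 + jωRC = 1 + j·5228·1670·1e-05 = 1 + j87.3.
Step 4 — H = 0.0001312 - j0.01145.
Step 5 — Magnitude: |H| = 0.01145 (-38.8 dB); phase: φ = -89.3°.

|H| = 0.01145 (-38.8 dB), φ = -89.3°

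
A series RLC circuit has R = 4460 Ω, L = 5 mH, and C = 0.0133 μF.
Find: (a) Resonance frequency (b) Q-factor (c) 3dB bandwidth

Step 1 — Resonance: ω₀ = 1/√(LC) = 1/√(0.005·1.33e-08) = 1.226e+05 rad/s.
Step 2 — f₀ = ω₀/(2π) = 1.952e+04 Hz.
Step 3 — Series Q: Q = ω₀L/R = 1.226e+05·0.005/4460 = 0.1375.
Step 4 — Bandwidth: Δω = ω₀/Q = 8.92e+05 rad/s; BW = Δω/(2π) = 1.42e+05 Hz.

(a) f₀ = 1.952e+04 Hz  (b) Q = 0.1375  (c) BW = 1.42e+05 Hz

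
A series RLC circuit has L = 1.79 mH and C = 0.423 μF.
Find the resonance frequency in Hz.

Step 1 — Resonance condition Im(Z)=0 gives ω₀ = 1/√(LC).
Step 2 — ω₀ = 1/√(0.00179·4.23e-07) = 3.634e+04 rad/s.
Step 3 — f₀ = ω₀/(2π) = 5784 Hz.

f₀ = 5784 Hz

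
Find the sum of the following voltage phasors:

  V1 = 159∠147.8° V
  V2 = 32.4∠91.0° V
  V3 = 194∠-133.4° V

Step 1 — Convert each phasor to rectangular form:
  V1 = 159·(cos(147.8°) + j·sin(147.8°)) = -134.5 + j84.73 V
  V2 = 32.4·(cos(91.0°) + j·sin(91.0°)) = -0.5655 + j32.4 V
  V3 = 194·(cos(-133.4°) + j·sin(-133.4°)) = -133.3 - j141 V
Step 2 — Sum components: V_total = -268.4 - j23.83 V.
Step 3 — Convert to polar: |V_total| = 269.5 V, ∠V_total = -174.9°.

V_total = 269.5∠-174.9° V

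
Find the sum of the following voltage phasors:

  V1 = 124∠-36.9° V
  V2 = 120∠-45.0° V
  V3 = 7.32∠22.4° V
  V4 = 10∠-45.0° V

Step 1 — Convert each phasor to rectangular form:
  V1 = 124·(cos(-36.9°) + j·sin(-36.9°)) = 99.16 - j74.45 V
  V2 = 120·(cos(-45.0°) + j·sin(-45.0°)) = 84.85 - j84.85 V
  V3 = 7.32·(cos(22.4°) + j·sin(22.4°)) = 6.768 + j2.789 V
  V4 = 10·(cos(-45.0°) + j·sin(-45.0°)) = 7.071 - j7.071 V
Step 2 — Sum components: V_total = 197.9 - j163.6 V.
Step 3 — Convert to polar: |V_total| = 256.7 V, ∠V_total = -39.6°.

V_total = 256.7∠-39.6° V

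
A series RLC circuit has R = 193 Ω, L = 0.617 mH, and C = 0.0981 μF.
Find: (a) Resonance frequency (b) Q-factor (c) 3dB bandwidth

Step 1 — Resonance condition Im(Z)=0 gives ω₀ = 1/√(LC).
Step 2 — ω₀ = 1/√(0.000617·9.81e-08) = 1.285e+05 rad/s.
Step 3 — f₀ = ω₀/(2π) = 2.046e+04 Hz.
Step 4 — Series Q: Q = ω₀L/R = 1.285e+05·0.000617/193 = 0.4109.
Step 5 — 3dB bandwidth: Δω = ω₀/Q = 3.128e+05 rad/s; BW = Δω/(2π) = 4.978e+04 Hz.

(a) f₀ = 2.046e+04 Hz  (b) Q = 0.4109  (c) BW = 4.978e+04 Hz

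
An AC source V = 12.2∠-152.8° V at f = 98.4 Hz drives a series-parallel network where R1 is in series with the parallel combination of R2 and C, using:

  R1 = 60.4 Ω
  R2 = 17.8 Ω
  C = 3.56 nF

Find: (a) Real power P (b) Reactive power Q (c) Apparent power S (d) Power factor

Step 1 — Angular frequency: ω = 2π·f = 2π·98.4 = 618.3 rad/s.
Step 2 — Component impedances:
  R1: Z = R = 60.4 Ω
  R2: Z = R = 17.8 Ω
  C: Z = 1/(jωC) = -j/(ω·C) = 0 - j4.543e+05 Ω
Step 3 — Parallel branch: R2 || C = 1/(1/R2 + 1/C) = 17.8 - j0.0006974 Ω.
Step 4 — Series with R1: Z_total = R1 + (R2 || C) = 78.2 - j0.0006974 Ω = 78.2∠-0.0° Ω.
Step 5 — Source phasor: V = 12.2∠-152.8° V = -10.85 - j5.577 V.
Step 6 — Current: I = V / Z = -0.1388 - j0.07131 A = 0.156∠-152.8° A.
Step 7 — Complex power: S = V·I* = 1.903 - j1.697e-05 VA.
Step 8 — Real power: P = Re(S) = 1.903 W.
Step 9 — Reactive power: Q = Im(S) = -1.697e-05 VAR.
Step 10 — Apparent power: |S| = 1.903 VA.
Step 11 — Power factor: PF = P/|S| = 1 (leading).

(a) P = 1.903 W  (b) Q = -1.697e-05 VAR  (c) S = 1.903 VA  (d) PF = 1 (leading)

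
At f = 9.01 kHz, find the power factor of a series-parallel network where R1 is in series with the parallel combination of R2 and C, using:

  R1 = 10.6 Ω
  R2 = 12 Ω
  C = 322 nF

Step 1 — Angular frequency: ω = 2π·f = 2π·9010 = 5.661e+04 rad/s.
Step 2 — Component impedances:
  R1: Z = R = 10.6 Ω
  R2: Z = R = 12 Ω
  C: Z = 1/(jωC) = -j/(ω·C) = 0 - j54.86 Ω
Step 3 — Parallel branch: R2 || C = 1/(1/R2 + 1/C) = 11.45 - j2.505 Ω.
Step 4 — Series with R1: Z_total = R1 + (R2 || C) = 22.05 - j2.505 Ω = 22.19∠-6.5° Ω.
Step 5 — Power factor: PF = cos(φ) = Re(Z)/|Z| = 22.052/22.194 = 0.9936.
Step 6 — Type: Im(Z) = -2.505 ⇒ leading (phase φ = -6.5°).

PF = 0.9936 (leading, φ = -6.5°)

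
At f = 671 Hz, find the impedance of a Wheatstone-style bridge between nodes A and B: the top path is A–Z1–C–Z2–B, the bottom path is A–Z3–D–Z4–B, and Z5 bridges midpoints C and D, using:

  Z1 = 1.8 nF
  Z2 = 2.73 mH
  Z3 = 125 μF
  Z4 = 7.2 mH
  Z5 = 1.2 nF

Step 1 — Angular frequency: ω = 2π·f = 2π·671 = 4216 rad/s.
Step 2 — Component impedances:
  Z1: Z = 1/(jωC) = -j/(ω·C) = 0 - j1.318e+05 Ω
  Z2: Z = jωL = j·4216·0.00273 = 0 + j11.51 Ω
  Z3: Z = 1/(jωC) = -j/(ω·C) = 0 - j1.898 Ω
  Z4: Z = jωL = j·4216·0.0072 = 0 + j30.36 Ω
  Z5: Z = 1/(jωC) = -j/(ω·C) = 0 - j1.977e+05 Ω
Step 3 — Bridge requires nodal analysis (the Z5 bridge couples midpoints C and D, so the two paths cannot be reduced to a simple series/parallel combination). Setting node B to ground and injecting 1 A at node A, the 3-node admittance system at A, C, D solves to V_A = Z_AB = 0 + j28.47 Ω = 28.47∠90.0° Ω.

Z = 0 + j28.47 Ω = 28.47∠90.0° Ω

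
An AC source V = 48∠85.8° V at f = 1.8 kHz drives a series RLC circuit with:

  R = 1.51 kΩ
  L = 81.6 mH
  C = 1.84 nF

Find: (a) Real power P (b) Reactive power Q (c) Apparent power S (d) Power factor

Step 1 — Angular frequency: ω = 2π·f = 2π·1800 = 1.131e+04 rad/s.
Step 2 — Component impedances:
  R: Z = R = 1510 Ω
  L: Z = jωL = j·1.131e+04·0.0816 = 0 + j922.9 Ω
  C: Z = 1/(jωC) = -j/(ω·C) = 0 - j4.805e+04 Ω
Step 3 — Series combination: Z_total = R + L + C = 1510 - j4.713e+04 Ω = 4.716e+04∠-88.2° Ω.
Step 4 — Source phasor: V = 48∠85.8° V = 3.515 + j47.87 V.
Step 5 — Current: I = V / Z = -0.001012 + j0.000107 A = 0.001018∠174.0° A.
Step 6 — Complex power: S = V·I* = 0.001565 - j0.04883 VA.
Step 7 — Real power: P = Re(S) = 0.001565 W.
Step 8 — Reactive power: Q = Im(S) = -0.04883 VAR.
Step 9 — Apparent power: |S| = 0.04886 VA.
Step 10 — Power factor: PF = P/|S| = 0.03202 (leading).

(a) P = 0.001565 W  (b) Q = -0.04883 VAR  (c) S = 0.04886 VA  (d) PF = 0.03202 (leading)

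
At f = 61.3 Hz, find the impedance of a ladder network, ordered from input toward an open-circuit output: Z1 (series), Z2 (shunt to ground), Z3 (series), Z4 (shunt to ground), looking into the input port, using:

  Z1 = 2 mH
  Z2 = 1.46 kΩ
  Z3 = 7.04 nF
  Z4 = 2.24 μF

Step 1 — Angular frequency: ω = 2π·f = 2π·61.3 = 385.2 rad/s.
Step 2 — Component impedances:
  Z1: Z = jωL = j·385.2·0.002 = 0 + j0.7703 Ω
  Z2: Z = R = 1460 Ω
  Z3: Z = 1/(jωC) = -j/(ω·C) = 0 - j3.688e+05 Ω
  Z4: Z = 1/(jωC) = -j/(ω·C) = 0 - j1159 Ω
Step 3 — Ladder network (open output): work backward from the far end, alternating series and parallel combinations. Z_in = 1460 - j4.991 Ω = 1460∠-0.2° Ω.

Z = 1460 - j4.991 Ω = 1460∠-0.2° Ω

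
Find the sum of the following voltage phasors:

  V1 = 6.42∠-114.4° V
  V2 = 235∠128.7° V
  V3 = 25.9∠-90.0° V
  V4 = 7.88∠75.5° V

Step 1 — Convert each phasor to rectangular form:
  V1 = 6.42·(cos(-114.4°) + j·sin(-114.4°)) = -2.652 - j5.847 V
  V2 = 235·(cos(128.7°) + j·sin(128.7°)) = -146.9 + j183.4 V
  V3 = 25.9·(cos(-90.0°) + j·sin(-90.0°)) = 0 - j25.9 V
  V4 = 7.88·(cos(75.5°) + j·sin(75.5°)) = 1.973 + j7.629 V
Step 2 — Sum components: V_total = -147.6 + j159.3 V.
Step 3 — Convert to polar: |V_total| = 217.2 V, ∠V_total = 132.8°.

V_total = 217.2∠132.8° V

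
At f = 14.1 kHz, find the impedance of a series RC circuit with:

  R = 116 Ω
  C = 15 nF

Step 1 — Angular frequency: ω = 2π·f = 2π·1.41e+04 = 8.859e+04 rad/s.
Step 2 — Component impedances:
  R: Z = R = 116 Ω
  C: Z = 1/(jωC) = -j/(ω·C) = 0 - j752.5 Ω
Step 3 — Series combination: Z_total = R + C = 116 - j752.5 Ω = 761.4∠-81.2° Ω.

Z = 116 - j752.5 Ω = 761.4∠-81.2° Ω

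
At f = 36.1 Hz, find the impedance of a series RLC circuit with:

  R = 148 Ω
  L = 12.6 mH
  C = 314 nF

Step 1 — Angular frequency: ω = 2π·f = 2π·36.1 = 226.8 rad/s.
Step 2 — Component impedances:
  R: Z = R = 148 Ω
  L: Z = jωL = j·226.8·0.0126 = 0 + j2.858 Ω
  C: Z = 1/(jωC) = -j/(ω·C) = 0 - j1.404e+04 Ω
Step 3 — Series combination: Z_total = R + L + C = 148 - j1.404e+04 Ω = 1.404e+04∠-89.4° Ω.

Z = 148 - j1.404e+04 Ω = 1.404e+04∠-89.4° Ω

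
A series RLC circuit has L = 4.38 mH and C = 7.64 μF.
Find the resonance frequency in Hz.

Step 1 — Resonance condition Im(Z)=0 gives ω₀ = 1/√(LC).
Step 2 — ω₀ = 1/√(0.00438·7.64e-06) = 5467 rad/s.
Step 3 — f₀ = ω₀/(2π) = 870 Hz.

f₀ = 870 Hz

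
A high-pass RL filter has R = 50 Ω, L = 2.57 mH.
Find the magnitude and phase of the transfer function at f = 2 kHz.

Step 1 — Angular frequency: ω = 2π·2000 = 1.257e+04 rad/s.
Step 2 — Transfer function: H(jω) = jωL/(R + jωL).
Step 3 — Numerator jωL = j·32.3; denominator R + jωL = 50 + j32.3.
Step 4 — H = 0.2944 + j0.4558.
Step 5 — Magnitude: |H| = 0.5426 (-5.3 dB); phase: φ = 57.1°.

|H| = 0.5426 (-5.3 dB), φ = 57.1°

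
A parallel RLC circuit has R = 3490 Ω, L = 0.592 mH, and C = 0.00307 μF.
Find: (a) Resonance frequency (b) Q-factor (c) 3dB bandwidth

Step 1 — Resonance: ω₀ = 1/√(LC) = 1/√(0.000592·3.07e-09) = 7.418e+05 rad/s.
Step 2 — f₀ = ω₀/(2π) = 1.181e+05 Hz.
Step 3 — Parallel Q: Q = R/(ω₀L) = 3490/(7.418e+05·0.000592) = 7.948.
Step 4 — Bandwidth: Δω = ω₀/Q = 9.333e+04 rad/s; BW = Δω/(2π) = 1.485e+04 Hz.

(a) f₀ = 1.181e+05 Hz  (b) Q = 7.948  (c) BW = 1.485e+04 Hz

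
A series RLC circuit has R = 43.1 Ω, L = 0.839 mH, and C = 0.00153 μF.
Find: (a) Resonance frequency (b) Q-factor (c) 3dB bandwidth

Step 1 — Resonance: ω₀ = 1/√(LC) = 1/√(0.000839·1.53e-09) = 8.826e+05 rad/s.
Step 2 — f₀ = ω₀/(2π) = 1.405e+05 Hz.
Step 3 — Series Q: Q = ω₀L/R = 8.826e+05·0.000839/43.1 = 17.18.
Step 4 — Bandwidth: Δω = ω₀/Q = 5.137e+04 rad/s; BW = Δω/(2π) = 8176 Hz.

(a) f₀ = 1.405e+05 Hz  (b) Q = 17.18  (c) BW = 8176 Hz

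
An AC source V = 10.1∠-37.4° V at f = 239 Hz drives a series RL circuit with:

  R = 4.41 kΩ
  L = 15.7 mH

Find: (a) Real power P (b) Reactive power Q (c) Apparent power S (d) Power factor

Step 1 — Angular frequency: ω = 2π·f = 2π·239 = 1502 rad/s.
Step 2 — Component impedances:
  R: Z = R = 4410 Ω
  L: Z = jωL = j·1502·0.0157 = 0 + j23.58 Ω
Step 3 — Series combination: Z_total = R + L = 4410 + j23.58 Ω = 4410∠0.3° Ω.
Step 4 — Source phasor: V = 10.1∠-37.4° V = 8.024 - j6.134 V.
Step 5 — Current: I = V / Z = 0.001812 - j0.001401 A = 0.00229∠-37.7° A.
Step 6 — Complex power: S = V·I* = 0.02313 + j0.0001237 VA.
Step 7 — Real power: P = Re(S) = 0.02313 W.
Step 8 — Reactive power: Q = Im(S) = 0.0001237 VAR.
Step 9 — Apparent power: |S| = 0.02313 VA.
Step 10 — Power factor: PF = P/|S| = 1 (lagging).

(a) P = 0.02313 W  (b) Q = 0.0001237 VAR  (c) S = 0.02313 VA  (d) PF = 1 (lagging)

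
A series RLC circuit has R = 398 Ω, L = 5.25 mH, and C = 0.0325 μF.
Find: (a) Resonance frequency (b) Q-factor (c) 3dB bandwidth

Step 1 — Resonance: ω₀ = 1/√(LC) = 1/√(0.00525·3.25e-08) = 7.656e+04 rad/s.
Step 2 — f₀ = ω₀/(2π) = 1.218e+04 Hz.
Step 3 — Series Q: Q = ω₀L/R = 7.656e+04·0.00525/398 = 1.01.
Step 4 — Bandwidth: Δω = ω₀/Q = 7.581e+04 rad/s; BW = Δω/(2π) = 1.207e+04 Hz.

(a) f₀ = 1.218e+04 Hz  (b) Q = 1.01  (c) BW = 1.207e+04 Hz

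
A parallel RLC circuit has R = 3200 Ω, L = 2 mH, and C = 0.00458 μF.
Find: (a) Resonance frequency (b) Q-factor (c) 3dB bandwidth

Step 1 — Resonance: ω₀ = 1/√(LC) = 1/√(0.002·4.58e-09) = 3.304e+05 rad/s.
Step 2 — f₀ = ω₀/(2π) = 5.259e+04 Hz.
Step 3 — Parallel Q: Q = R/(ω₀L) = 3200/(3.304e+05·0.002) = 4.842.
Step 4 — Bandwidth: Δω = ω₀/Q = 6.823e+04 rad/s; BW = Δω/(2π) = 1.086e+04 Hz.

(a) f₀ = 5.259e+04 Hz  (b) Q = 4.842  (c) BW = 1.086e+04 Hz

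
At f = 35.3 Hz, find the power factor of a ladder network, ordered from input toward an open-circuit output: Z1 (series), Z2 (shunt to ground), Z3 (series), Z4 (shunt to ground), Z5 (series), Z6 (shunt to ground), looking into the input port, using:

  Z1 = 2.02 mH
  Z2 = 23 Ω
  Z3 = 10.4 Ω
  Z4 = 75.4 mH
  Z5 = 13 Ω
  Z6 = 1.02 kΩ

Step 1 — Angular frequency: ω = 2π·f = 2π·35.3 = 221.8 rad/s.
Step 2 — Component impedances:
  Z1: Z = jωL = j·221.8·0.00202 = 0 + j0.448 Ω
  Z2: Z = R = 23 Ω
  Z3: Z = R = 10.4 Ω
  Z4: Z = jωL = j·221.8·0.0754 = 0 + j16.72 Ω
  Z5: Z = R = 13 Ω
  Z6: Z = R = 1020 Ω
Step 3 — Ladder network (open output): work backward from the far end, alternating series and parallel combinations. Z_in = 10.4 + j6.706 Ω = 12.37∠32.8° Ω.
Step 4 — Power factor: PF = cos(φ) = Re(Z)/|Z| = 10.3965/12.3718 = 0.8403.
Step 5 — Type: Im(Z) = 6.706 ⇒ lagging (phase φ = 32.8°).

PF = 0.8403 (lagging, φ = 32.8°)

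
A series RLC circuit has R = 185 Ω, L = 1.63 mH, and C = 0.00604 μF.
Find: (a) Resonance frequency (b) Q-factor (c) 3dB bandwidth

Step 1 — Resonance condition Im(Z)=0 gives ω₀ = 1/√(LC).
Step 2 — ω₀ = 1/√(0.00163·6.04e-09) = 3.187e+05 rad/s.
Step 3 — f₀ = ω₀/(2π) = 5.072e+04 Hz.
Step 4 — Series Q: Q = ω₀L/R = 3.187e+05·0.00163/185 = 2.808.
Step 5 — 3dB bandwidth: Δω = ω₀/Q = 1.135e+05 rad/s; BW = Δω/(2π) = 1.806e+04 Hz.

(a) f₀ = 5.072e+04 Hz  (b) Q = 2.808  (c) BW = 1.806e+04 Hz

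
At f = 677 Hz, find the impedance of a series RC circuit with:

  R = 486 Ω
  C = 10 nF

Step 1 — Angular frequency: ω = 2π·f = 2π·677 = 4254 rad/s.
Step 2 — Component impedances:
  R: Z = R = 486 Ω
  C: Z = 1/(jωC) = -j/(ω·C) = 0 - j2.351e+04 Ω
Step 3 — Series combination: Z_total = R + C = 486 - j2.351e+04 Ω = 2.351e+04∠-88.8° Ω.

Z = 486 - j2.351e+04 Ω = 2.351e+04∠-88.8° Ω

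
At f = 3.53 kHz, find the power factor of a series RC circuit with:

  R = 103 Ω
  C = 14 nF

Step 1 — Angular frequency: ω = 2π·f = 2π·3530 = 2.218e+04 rad/s.
Step 2 — Component impedances:
  R: Z = R = 103 Ω
  C: Z = 1/(jωC) = -j/(ω·C) = 0 - j3220 Ω
Step 3 — Series combination: Z_total = R + C = 103 - j3220 Ω = 3222∠-88.2° Ω.
Step 4 — Power factor: PF = cos(φ) = Re(Z)/|Z| = 103/3222 = 0.03197.
Step 5 — Type: Im(Z) = -3220 ⇒ leading (phase φ = -88.2°).

PF = 0.03197 (leading, φ = -88.2°)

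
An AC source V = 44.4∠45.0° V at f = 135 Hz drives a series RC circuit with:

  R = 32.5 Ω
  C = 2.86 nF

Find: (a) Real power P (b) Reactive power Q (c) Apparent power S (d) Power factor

Step 1 — Angular frequency: ω = 2π·f = 2π·135 = 848.2 rad/s.
Step 2 — Component impedances:
  R: Z = R = 32.5 Ω
  C: Z = 1/(jωC) = -j/(ω·C) = 0 - j4.122e+05 Ω
Step 3 — Series combination: Z_total = R + C = 32.5 - j4.122e+05 Ω = 4.122e+05∠-90.0° Ω.
Step 4 — Source phasor: V = 44.4∠45.0° V = 31.4 + j31.4 V.
Step 5 — Current: I = V / Z = -7.616e-05 + j7.617e-05 A = 0.0001077∠135.0° A.
Step 6 — Complex power: S = V·I* = 3.771e-07 - j0.004782 VA.
Step 7 — Real power: P = Re(S) = 3.771e-07 W.
Step 8 — Reactive power: Q = Im(S) = -0.004782 VAR.
Step 9 — Apparent power: |S| = 0.004782 VA.
Step 10 — Power factor: PF = P/|S| = 7.884e-05 (leading).

(a) P = 3.771e-07 W  (b) Q = -0.004782 VAR  (c) S = 0.004782 VA  (d) PF = 7.884e-05 (leading)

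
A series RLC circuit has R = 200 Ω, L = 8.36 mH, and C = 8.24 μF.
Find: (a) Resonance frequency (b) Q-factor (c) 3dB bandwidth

Step 1 — Resonance condition Im(Z)=0 gives ω₀ = 1/√(LC).
Step 2 — ω₀ = 1/√(0.00836·8.24e-06) = 3810 rad/s.
Step 3 — f₀ = ω₀/(2π) = 606.4 Hz.
Step 4 — Series Q: Q = ω₀L/R = 3810·0.00836/200 = 0.1593.
Step 5 — 3dB bandwidth: Δω = ω₀/Q = 2.392e+04 rad/s; BW = Δω/(2π) = 3808 Hz.

(a) f₀ = 606.4 Hz  (b) Q = 0.1593  (c) BW = 3808 Hz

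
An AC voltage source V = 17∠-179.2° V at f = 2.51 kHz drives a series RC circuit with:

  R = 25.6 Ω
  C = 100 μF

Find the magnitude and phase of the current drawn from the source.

Step 1 — Angular frequency: ω = 2π·f = 2π·2510 = 1.577e+04 rad/s.
Step 2 — Component impedances:
  R: Z = R = 25.6 Ω
  C: Z = 1/(jωC) = -j/(ω·C) = 0 - j0.6341 Ω
Step 3 — Series combination: Z_total = R + C = 25.6 - j0.6341 Ω = 25.61∠-1.4° Ω.
Step 4 — Source phasor: V = 17∠-179.2° V = -17 - j0.2374 V.
Step 5 — Ohm's law: I = V / Z_total = (-17 - j0.2374) / (25.6 - j0.6341) = -0.6634 - j0.0257 A.
Step 6 — Convert to polar: |I| = 0.6639 A, ∠I = -177.8°.

I = 0.6639∠-177.8° A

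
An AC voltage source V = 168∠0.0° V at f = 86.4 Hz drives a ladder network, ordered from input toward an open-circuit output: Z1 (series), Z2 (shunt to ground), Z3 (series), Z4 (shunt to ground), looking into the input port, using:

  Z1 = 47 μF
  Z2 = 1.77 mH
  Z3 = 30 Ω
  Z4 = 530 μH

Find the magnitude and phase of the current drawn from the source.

Step 1 — Angular frequency: ω = 2π·f = 2π·86.4 = 542.9 rad/s.
Step 2 — Component impedances:
  Z1: Z = 1/(jωC) = -j/(ω·C) = 0 - j39.19 Ω
  Z2: Z = jωL = j·542.9·0.00177 = 0 + j0.9609 Ω
  Z3: Z = R = 30 Ω
  Z4: Z = jωL = j·542.9·0.00053 = 0 + j0.2877 Ω
Step 3 — Ladder network (open output): work backward from the far end, alternating series and parallel combinations. Z_in = 0.03072 - j38.23 Ω = 38.23∠-90.0° Ω.
Step 4 — Source phasor: V = 168∠0.0° V = 168 V.
Step 5 — Ohm's law: I = V / Z_total = (168) / (0.03072 - j38.23) = 0.003531 + j4.394 A.
Step 6 — Convert to polar: |I| = 4.394 A, ∠I = 90.0°.

I = 4.394∠90.0° A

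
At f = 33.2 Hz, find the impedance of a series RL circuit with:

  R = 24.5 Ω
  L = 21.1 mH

Step 1 — Angular frequency: ω = 2π·f = 2π·33.2 = 208.6 rad/s.
Step 2 — Component impedances:
  R: Z = R = 24.5 Ω
  L: Z = jωL = j·208.6·0.0211 = 0 + j4.401 Ω
Step 3 — Series combination: Z_total = R + L = 24.5 + j4.401 Ω = 24.89∠10.2° Ω.

Z = 24.5 + j4.401 Ω = 24.89∠10.2° Ω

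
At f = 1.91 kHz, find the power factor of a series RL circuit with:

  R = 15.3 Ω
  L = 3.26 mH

Step 1 — Angular frequency: ω = 2π·f = 2π·1910 = 1.2e+04 rad/s.
Step 2 — Component impedances:
  R: Z = R = 15.3 Ω
  L: Z = jωL = j·1.2e+04·0.00326 = 0 + j39.12 Ω
Step 3 — Series combination: Z_total = R + L = 15.3 + j39.12 Ω = 42.01∠68.6° Ω.
Step 4 — Power factor: PF = cos(φ) = Re(Z)/|Z| = 15.3/42.01 = 0.3642.
Step 5 — Type: Im(Z) = 39.12 ⇒ lagging (phase φ = 68.6°).

PF = 0.3642 (lagging, φ = 68.6°)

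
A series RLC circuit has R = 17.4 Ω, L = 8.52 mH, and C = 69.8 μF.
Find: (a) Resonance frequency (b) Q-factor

Step 1 — Resonance condition Im(Z)=0 gives ω₀ = 1/√(LC).
Step 2 — ω₀ = 1/√(0.00852·6.98e-05) = 1297 rad/s.
Step 3 — f₀ = ω₀/(2π) = 206.4 Hz.
Step 4 — Series Q: Q = ω₀L/R = 1297·0.00852/17.4 = 0.635.

(a) f₀ = 206.4 Hz  (b) Q = 0.635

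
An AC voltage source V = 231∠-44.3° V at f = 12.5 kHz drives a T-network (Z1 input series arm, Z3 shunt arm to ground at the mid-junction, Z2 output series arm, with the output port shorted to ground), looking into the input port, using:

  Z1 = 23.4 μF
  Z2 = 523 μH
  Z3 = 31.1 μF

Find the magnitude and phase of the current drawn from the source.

Step 1 — Angular frequency: ω = 2π·f = 2π·1.25e+04 = 7.854e+04 rad/s.
Step 2 — Component impedances:
  Z1: Z = 1/(jωC) = -j/(ω·C) = 0 - j0.5441 Ω
  Z2: Z = jωL = j·7.854e+04·0.000523 = 0 + j41.08 Ω
  Z3: Z = 1/(jωC) = -j/(ω·C) = 0 - j0.4094 Ω
Step 3 — With the output port shorted to ground, the output series arm Z2 runs from the junction to ground; the shunt arm Z3 also runs from the junction to ground. They appear in parallel: Z3 || Z2 = 0 - j0.4135 Ω.
Step 4 — Series with input arm Z1: Z_in = Z1 + (Z3 || Z2) = 0 - j0.9576 Ω = 0.9576∠-90.0° Ω.
Step 5 — Source phasor: V = 231∠-44.3° V = 165.3 - j161.3 V.
Step 6 — Ohm's law: I = V / Z_total = (165.3 - j161.3) / (0 - j0.9576) = 168.5 + j172.6 A.
Step 7 — Convert to polar: |I| = 241.2 A, ∠I = 45.7°.

I = 241.2∠45.7° A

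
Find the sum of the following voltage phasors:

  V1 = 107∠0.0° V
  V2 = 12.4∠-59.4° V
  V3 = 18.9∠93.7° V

Step 1 — Convert each phasor to rectangular form:
  V1 = 107·(cos(0.0°) + j·sin(0.0°)) = 107 V
  V2 = 12.4·(cos(-59.4°) + j·sin(-59.4°)) = 6.312 - j10.67 V
  V3 = 18.9·(cos(93.7°) + j·sin(93.7°)) = -1.22 + j18.86 V
Step 2 — Sum components: V_total = 112.1 + j8.187 V.
Step 3 — Convert to polar: |V_total| = 112.4 V, ∠V_total = 4.2°.

V_total = 112.4∠4.2° V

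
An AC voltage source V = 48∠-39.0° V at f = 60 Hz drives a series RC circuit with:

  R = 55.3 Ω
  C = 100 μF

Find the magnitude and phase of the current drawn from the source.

Step 1 — Angular frequency: ω = 2π·f = 2π·60 = 377 rad/s.
Step 2 — Component impedances:
  R: Z = R = 55.3 Ω
  C: Z = 1/(jωC) = -j/(ω·C) = 0 - j26.53 Ω
Step 3 — Series combination: Z_total = R + C = 55.3 - j26.53 Ω = 61.33∠-25.6° Ω.
Step 4 — Source phasor: V = 48∠-39.0° V = 37.3 - j30.21 V.
Step 5 — Ohm's law: I = V / Z_total = (37.3 - j30.21) / (55.3 - j26.53) = 0.7614 - j0.181 A.
Step 6 — Convert to polar: |I| = 0.7826 A, ∠I = -13.4°.

I = 0.7826∠-13.4° A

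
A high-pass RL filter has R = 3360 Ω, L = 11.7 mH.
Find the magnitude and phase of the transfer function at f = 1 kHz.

Step 1 — Angular frequency: ω = 2π·1000 = 6283 rad/s.
Step 2 — Transfer function: H(jω) = jωL/(R + jωL).
Step 3 — Numerator jωL = j·73.51; denominator R + jωL = 3360 + j73.51.
Step 4 — H = 0.0004785 + j0.02187.
Step 5 — Magnitude: |H| = 0.02187 (-33.2 dB); phase: φ = 88.7°.

|H| = 0.02187 (-33.2 dB), φ = 88.7°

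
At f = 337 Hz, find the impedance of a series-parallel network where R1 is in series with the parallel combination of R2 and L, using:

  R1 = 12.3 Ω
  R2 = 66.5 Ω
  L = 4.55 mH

Step 1 — Angular frequency: ω = 2π·f = 2π·337 = 2117 rad/s.
Step 2 — Component impedances:
  R1: Z = R = 12.3 Ω
  R2: Z = R = 66.5 Ω
  L: Z = jωL = j·2117·0.00455 = 0 + j9.634 Ω
Step 3 — Parallel branch: R2 || L = 1/(1/R2 + 1/L) = 1.367 + j9.436 Ω.
Step 4 — Series with R1: Z_total = R1 + (R2 || L) = 13.67 + j9.436 Ω = 16.61∠34.6° Ω.

Z = 13.67 + j9.436 Ω = 16.61∠34.6° Ω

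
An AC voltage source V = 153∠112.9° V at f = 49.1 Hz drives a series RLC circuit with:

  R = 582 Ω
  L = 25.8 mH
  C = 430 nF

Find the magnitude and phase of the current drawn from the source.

Step 1 — Angular frequency: ω = 2π·f = 2π·49.1 = 308.5 rad/s.
Step 2 — Component impedances:
  R: Z = R = 582 Ω
  L: Z = jωL = j·308.5·0.0258 = 0 + j7.959 Ω
  C: Z = 1/(jωC) = -j/(ω·C) = 0 - j7538 Ω
Step 3 — Series combination: Z_total = R + L + C = 582 - j7530 Ω = 7553∠-85.6° Ω.
Step 4 — Source phasor: V = 153∠112.9° V = -59.54 + j140.9 V.
Step 5 — Ohm's law: I = V / Z_total = (-59.54 + j140.9) / (582 - j7530) = -0.01921 - j0.006421 A.
Step 6 — Convert to polar: |I| = 0.02026 A, ∠I = -161.5°.

I = 0.02026∠-161.5° A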